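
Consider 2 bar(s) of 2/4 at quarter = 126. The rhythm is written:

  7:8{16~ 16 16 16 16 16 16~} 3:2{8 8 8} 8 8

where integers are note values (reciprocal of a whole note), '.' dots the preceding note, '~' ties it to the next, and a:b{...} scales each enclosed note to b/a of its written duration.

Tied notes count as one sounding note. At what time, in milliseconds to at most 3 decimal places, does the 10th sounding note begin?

note 10 onset = 7/2b = 1666.667ms

1. 0.0ms @ 0 + 272.109ms (4/7)
2. 272.109ms @ 4/7 + 136.054ms (2/7)
3. 408.163ms @ 6/7 + 136.054ms (2/7)
4. 544.218ms @ 8/7 + 136.054ms (2/7)
5. 680.272ms @ 10/7 + 136.054ms (2/7)
6. 816.327ms @ 12/7 + 294.785ms (13/21)
7. 1111.111ms @ 7/3 + 158.73ms (1/3)
8. 1269.841ms @ 8/3 + 158.73ms (1/3)
9. 1428.571ms @ 3 + 238.095ms (1/2)
10. 1666.667ms @ 7/2 + 238.095ms (1/2)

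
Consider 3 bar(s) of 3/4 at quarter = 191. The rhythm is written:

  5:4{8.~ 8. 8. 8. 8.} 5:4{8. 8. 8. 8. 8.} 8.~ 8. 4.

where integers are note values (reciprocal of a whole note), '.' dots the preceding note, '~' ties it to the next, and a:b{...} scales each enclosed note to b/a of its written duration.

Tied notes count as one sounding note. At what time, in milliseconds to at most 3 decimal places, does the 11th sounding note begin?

1. 0.0ms @ 0 + 376.963ms (6/5)
2. 376.963ms @ 6/5 + 188.482ms (3/5)
3. 565.445ms @ 9/5 + 188.482ms (3/5)
4. 753.927ms @ 12/5 + 188.482ms (3/5)
5. 942.408ms @ 3 + 188.482ms (3/5)
6. 1130.89ms @ 18/5 + 188.482ms (3/5)
7. 1319.372ms @ 21/5 + 188.482ms (3/5)
8. 1507.853ms @ 24/5 + 188.482ms (3/5)
9. 1696.335ms @ 27/5 + 188.482ms (3/5)
10. 1884.817ms @ 6 + 471.204ms (3/2)
11. 2356.021ms @ 15/2 + 471.204ms (3/2)

note 11 onset = 15/2b = 2356.021ms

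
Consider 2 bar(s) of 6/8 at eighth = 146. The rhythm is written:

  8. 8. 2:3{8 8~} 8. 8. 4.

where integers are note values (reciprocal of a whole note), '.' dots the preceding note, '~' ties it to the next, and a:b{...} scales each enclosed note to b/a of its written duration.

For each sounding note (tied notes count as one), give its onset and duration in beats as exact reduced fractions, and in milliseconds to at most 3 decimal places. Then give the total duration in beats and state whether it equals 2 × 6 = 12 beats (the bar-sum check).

1) 0.0ms=0b +616.438ms=3/2b
2) 616.438ms=3/2b +616.438ms=3/2b
3) 1232.877ms=3b +616.438ms=3/2b
4) 1849.315ms=9/2b +1232.877ms=3b
5) 3082.192ms=15/2b +616.438ms=3/2b
6) 3698.63ms=9b +1232.877ms=3b
Σ=12b of 12 (146bpm 6/8) — PASS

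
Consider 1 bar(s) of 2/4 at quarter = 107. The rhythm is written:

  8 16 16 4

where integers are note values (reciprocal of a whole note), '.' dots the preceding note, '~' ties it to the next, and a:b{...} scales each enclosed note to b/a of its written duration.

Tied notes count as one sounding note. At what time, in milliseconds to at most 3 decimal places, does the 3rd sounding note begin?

1. 0.0ms @ 0 + 280.374ms (1/2)
2. 280.374ms @ 1/2 + 140.187ms (1/4)
3. 420.561ms @ 3/4 + 140.187ms (1/4)
4. 560.748ms @ 1 + 560.748ms (1)

note 3 onset = 3/4b = 420.561ms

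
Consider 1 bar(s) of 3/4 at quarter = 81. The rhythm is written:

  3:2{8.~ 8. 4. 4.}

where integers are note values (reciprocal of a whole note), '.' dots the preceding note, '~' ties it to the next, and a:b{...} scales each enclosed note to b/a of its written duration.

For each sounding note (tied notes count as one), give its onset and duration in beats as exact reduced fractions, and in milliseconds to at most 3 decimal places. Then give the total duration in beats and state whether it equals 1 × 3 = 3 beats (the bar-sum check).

1) 0.0ms=0b +740.741ms=1b
2) 740.741ms=1b +740.741ms=1b
3) 1481.481ms=2b +740.741ms=1b
Σ=3b of 3 (81bpm 3/4) — PASS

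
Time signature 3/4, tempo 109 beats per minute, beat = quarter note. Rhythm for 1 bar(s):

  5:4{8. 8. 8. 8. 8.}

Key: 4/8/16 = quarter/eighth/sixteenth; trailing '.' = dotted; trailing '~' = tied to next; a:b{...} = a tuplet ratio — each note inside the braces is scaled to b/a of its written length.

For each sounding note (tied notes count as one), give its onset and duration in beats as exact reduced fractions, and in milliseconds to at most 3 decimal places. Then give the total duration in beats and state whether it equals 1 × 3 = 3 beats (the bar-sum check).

1) 0.0ms=0b +330.275ms=3/5b
2) 330.275ms=3/5b +330.275ms=3/5b
3) 660.55ms=6/5b +330.275ms=3/5b
4) 990.826ms=9/5b +330.275ms=3/5b
5) 1321.101ms=12/5b +330.275ms=3/5b
Σ=3b of 3 (109bpm 3/4) — PASS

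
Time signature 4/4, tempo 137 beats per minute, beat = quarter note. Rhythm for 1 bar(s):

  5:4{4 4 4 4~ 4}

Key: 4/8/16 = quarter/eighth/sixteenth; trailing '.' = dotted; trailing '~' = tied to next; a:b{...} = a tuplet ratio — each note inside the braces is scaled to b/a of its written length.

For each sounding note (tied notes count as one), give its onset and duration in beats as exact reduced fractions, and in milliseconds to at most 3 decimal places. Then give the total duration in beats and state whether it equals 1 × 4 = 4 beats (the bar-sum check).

1) 0.0ms=0b +350.365ms=4/5b
2) 350.365ms=4/5b +350.365ms=4/5b
3) 700.73ms=8/5b +350.365ms=4/5b
4) 1051.095ms=12/5b +700.73ms=8/5b
Σ=4b of 4 (137bpm 4/4) — PASS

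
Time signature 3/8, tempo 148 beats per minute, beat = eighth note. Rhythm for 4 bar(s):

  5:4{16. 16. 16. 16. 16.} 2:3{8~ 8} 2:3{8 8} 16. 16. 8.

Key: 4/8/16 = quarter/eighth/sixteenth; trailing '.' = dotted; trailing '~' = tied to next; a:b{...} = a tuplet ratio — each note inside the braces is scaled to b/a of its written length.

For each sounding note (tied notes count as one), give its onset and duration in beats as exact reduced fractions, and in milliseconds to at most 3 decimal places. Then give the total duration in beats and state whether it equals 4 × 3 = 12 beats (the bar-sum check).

1) 0.0ms=0b +243.243ms=3/5b
2) 243.243ms=3/5b +243.243ms=3/5b
3) 486.486ms=6/5b +243.243ms=3/5b
4) 729.73ms=9/5b +243.243ms=3/5b
5) 972.973ms=12/5b +243.243ms=3/5b
6) 1216.216ms=3b +1216.216ms=3b
7) 2432.432ms=6b +608.108ms=3/2b
8) 3040.541ms=15/2b +608.108ms=3/2b
9) 3648.649ms=9b +304.054ms=3/4b
10) 3952.703ms=39/4b +304.054ms=3/4b
11) 4256.757ms=21/2b +608.108ms=3/2b
Σ=12b of 12 (148bpm 3/8) — PASS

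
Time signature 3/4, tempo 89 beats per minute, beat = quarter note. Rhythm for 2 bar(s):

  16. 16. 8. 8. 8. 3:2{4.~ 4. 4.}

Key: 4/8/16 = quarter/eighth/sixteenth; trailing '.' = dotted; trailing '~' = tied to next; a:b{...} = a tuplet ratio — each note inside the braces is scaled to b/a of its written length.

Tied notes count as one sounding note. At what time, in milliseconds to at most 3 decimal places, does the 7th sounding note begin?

1. 0.0ms @ 0 + 252.809ms (3/8)
2. 252.809ms @ 3/8 + 252.809ms (3/8)
3. 505.618ms @ 3/4 + 505.618ms (3/4)
4. 1011.236ms @ 3/2 + 505.618ms (3/4)
5. 1516.854ms @ 9/4 + 505.618ms (3/4)
6. 2022.472ms @ 3 + 1348.315ms (2)
7. 3370.787ms @ 5 + 674.157ms (1)

note 7 onset = 5b = 3370.787ms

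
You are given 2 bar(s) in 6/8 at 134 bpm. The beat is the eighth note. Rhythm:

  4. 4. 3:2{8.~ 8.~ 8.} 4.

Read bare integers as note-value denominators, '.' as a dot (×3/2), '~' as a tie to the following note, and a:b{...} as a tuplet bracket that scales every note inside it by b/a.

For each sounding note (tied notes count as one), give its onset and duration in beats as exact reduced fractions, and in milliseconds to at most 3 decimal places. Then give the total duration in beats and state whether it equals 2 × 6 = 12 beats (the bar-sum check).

1) 0.0ms=0b +1343.284ms=3b
2) 1343.284ms=3b +1343.284ms=3b
3) 2686.567ms=6b +1343.284ms=3b
4) 4029.851ms=9b +1343.284ms=3b
Σ=12b of 12 (134bpm 6/8) — PASS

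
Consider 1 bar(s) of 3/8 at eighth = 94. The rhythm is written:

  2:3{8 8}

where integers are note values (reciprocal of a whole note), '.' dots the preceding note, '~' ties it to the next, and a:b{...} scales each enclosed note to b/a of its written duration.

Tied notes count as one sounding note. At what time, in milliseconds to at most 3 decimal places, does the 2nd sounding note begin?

1. 0.0ms @ 0 + 957.447ms (3/2)
2. 957.447ms @ 3/2 + 957.447ms (3/2)

note 2 onset = 3/2b = 957.447ms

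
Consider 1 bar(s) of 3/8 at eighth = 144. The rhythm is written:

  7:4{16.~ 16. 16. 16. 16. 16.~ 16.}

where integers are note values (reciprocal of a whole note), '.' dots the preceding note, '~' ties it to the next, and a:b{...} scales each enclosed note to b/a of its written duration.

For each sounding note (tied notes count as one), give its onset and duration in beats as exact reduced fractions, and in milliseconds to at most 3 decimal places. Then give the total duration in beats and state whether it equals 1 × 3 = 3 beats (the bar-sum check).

1) 0.0ms=0b +357.143ms=6/7b
2) 357.143ms=6/7b +178.571ms=3/7b
3) 535.714ms=9/7b +178.571ms=3/7b
4) 714.286ms=12/7b +178.571ms=3/7b
5) 892.857ms=15/7b +357.143ms=6/7b
Σ=3b of 3 (144bpm 3/8) — PASS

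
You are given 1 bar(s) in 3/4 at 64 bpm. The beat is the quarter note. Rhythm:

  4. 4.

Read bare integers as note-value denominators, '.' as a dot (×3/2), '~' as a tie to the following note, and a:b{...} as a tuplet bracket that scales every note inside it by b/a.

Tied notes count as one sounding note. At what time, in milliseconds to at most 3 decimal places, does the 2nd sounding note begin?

1. 0.0ms @ 0 + 1406.25ms (3/2)
2. 1406.25ms @ 3/2 + 1406.25ms (3/2)

note 2 onset = 3/2b = 1406.25ms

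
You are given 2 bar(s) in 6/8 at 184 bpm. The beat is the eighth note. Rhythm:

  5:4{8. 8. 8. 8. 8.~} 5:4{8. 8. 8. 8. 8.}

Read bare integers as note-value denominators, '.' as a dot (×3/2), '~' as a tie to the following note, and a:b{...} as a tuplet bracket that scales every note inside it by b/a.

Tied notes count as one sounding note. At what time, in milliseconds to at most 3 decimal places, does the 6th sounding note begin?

note 6 onset = 36/5b = 2347.826ms

1. 0.0ms @ 0 + 391.304ms (6/5)
2. 391.304ms @ 6/5 + 391.304ms (6/5)
3. 782.609ms @ 12/5 + 391.304ms (6/5)
4. 1173.913ms @ 18/5 + 391.304ms (6/5)
5. 1565.217ms @ 24/5 + 782.609ms (12/5)
6. 2347.826ms @ 36/5 + 391.304ms (6/5)
7. 2739.13ms @ 42/5 + 391.304ms (6/5)
8. 3130.435ms @ 48/5 + 391.304ms (6/5)
9. 3521.739ms @ 54/5 + 391.304ms (6/5)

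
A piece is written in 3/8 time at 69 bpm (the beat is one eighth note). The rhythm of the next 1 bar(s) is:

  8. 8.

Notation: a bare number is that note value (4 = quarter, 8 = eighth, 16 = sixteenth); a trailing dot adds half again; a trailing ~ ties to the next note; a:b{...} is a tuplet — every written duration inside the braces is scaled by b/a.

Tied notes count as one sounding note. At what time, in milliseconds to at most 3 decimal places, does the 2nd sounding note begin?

note 2 onset = 3/2b = 1304.348ms

1. 0.0ms @ 0 + 1304.348ms (3/2)
2. 1304.348ms @ 3/2 + 1304.348ms (3/2)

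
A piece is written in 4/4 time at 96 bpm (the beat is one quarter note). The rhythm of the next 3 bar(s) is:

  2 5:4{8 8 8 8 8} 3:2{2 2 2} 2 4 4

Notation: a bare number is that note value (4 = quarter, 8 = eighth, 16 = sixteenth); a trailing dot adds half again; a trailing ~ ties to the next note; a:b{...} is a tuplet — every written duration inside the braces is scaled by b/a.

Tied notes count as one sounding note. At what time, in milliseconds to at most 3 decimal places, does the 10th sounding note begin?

1. 0.0ms @ 0 + 1250.0ms (2)
2. 1250.0ms @ 2 + 250.0ms (2/5)
3. 1500.0ms @ 12/5 + 250.0ms (2/5)
4. 1750.0ms @ 14/5 + 250.0ms (2/5)
5. 2000.0ms @ 16/5 + 250.0ms (2/5)
6. 2250.0ms @ 18/5 + 250.0ms (2/5)
7. 2500.0ms @ 4 + 833.333ms (4/3)
8. 3333.333ms @ 16/3 + 833.333ms (4/3)
9. 4166.667ms @ 20/3 + 833.333ms (4/3)
10. 5000.0ms @ 8 + 1250.0ms (2)
11. 6250.0ms @ 10 + 625.0ms (1)
12. 6875.0ms @ 11 + 625.0ms (1)

note 10 onset = 8b = 5000.0ms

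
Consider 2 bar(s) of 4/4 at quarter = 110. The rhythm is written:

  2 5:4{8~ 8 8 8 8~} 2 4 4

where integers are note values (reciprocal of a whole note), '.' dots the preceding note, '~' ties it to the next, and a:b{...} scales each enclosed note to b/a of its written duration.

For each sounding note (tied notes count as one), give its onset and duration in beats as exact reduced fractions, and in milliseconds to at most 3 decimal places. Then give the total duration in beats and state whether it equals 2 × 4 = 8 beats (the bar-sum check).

1) 0.0ms=0b +1090.909ms=2b
2) 1090.909ms=2b +436.364ms=4/5b
3) 1527.273ms=14/5b +218.182ms=2/5b
4) 1745.455ms=16/5b +218.182ms=2/5b
5) 1963.636ms=18/5b +1309.091ms=12/5b
6) 3272.727ms=6b +545.455ms=1b
7) 3818.182ms=7b +545.455ms=1b
Σ=8b of 8 (110bpm 4/4) — PASS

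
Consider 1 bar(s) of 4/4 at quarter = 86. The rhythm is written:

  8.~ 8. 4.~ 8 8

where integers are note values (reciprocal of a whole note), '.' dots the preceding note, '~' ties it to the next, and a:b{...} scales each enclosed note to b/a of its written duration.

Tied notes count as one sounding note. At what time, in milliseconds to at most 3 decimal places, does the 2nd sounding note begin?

note 2 onset = 3/2b = 1046.512ms

1. 0.0ms @ 0 + 1046.512ms (3/2)
2. 1046.512ms @ 3/2 + 1395.349ms (2)
3. 2441.86ms @ 7/2 + 348.837ms (1/2)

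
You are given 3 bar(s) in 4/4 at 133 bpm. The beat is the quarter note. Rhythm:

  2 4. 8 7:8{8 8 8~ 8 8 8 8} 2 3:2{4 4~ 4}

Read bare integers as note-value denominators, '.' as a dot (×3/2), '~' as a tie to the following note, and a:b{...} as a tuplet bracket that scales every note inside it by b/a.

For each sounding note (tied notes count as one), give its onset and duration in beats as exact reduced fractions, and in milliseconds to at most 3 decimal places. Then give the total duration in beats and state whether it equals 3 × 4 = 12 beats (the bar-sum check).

1) 0.0ms=0b +902.256ms=2b
2) 902.256ms=2b +676.692ms=3/2b
3) 1578.947ms=7/2b +225.564ms=1/2b
4) 1804.511ms=4b +257.787ms=4/7b
5) 2062.299ms=32/7b +257.787ms=4/7b
6) 2320.086ms=36/7b +515.575ms=8/7b
7) 2835.661ms=44/7b +257.787ms=4/7b
8) 3093.448ms=48/7b +257.787ms=4/7b
9) 3351.235ms=52/7b +257.787ms=4/7b
10) 3609.023ms=8b +902.256ms=2b
11) 4511.278ms=10b +300.752ms=2/3b
12) 4812.03ms=32/3b +601.504ms=4/3b
Σ=12b of 12 (133bpm 4/4) — PASS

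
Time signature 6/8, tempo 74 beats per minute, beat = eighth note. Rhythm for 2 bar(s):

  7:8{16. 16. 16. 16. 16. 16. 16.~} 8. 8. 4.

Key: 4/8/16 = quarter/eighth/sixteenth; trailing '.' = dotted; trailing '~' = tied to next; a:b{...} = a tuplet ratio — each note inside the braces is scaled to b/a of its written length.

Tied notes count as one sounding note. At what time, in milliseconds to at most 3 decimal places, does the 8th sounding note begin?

note 8 onset = 15/2b = 6081.081ms

1. 0.0ms @ 0 + 694.981ms (6/7)
2. 694.981ms @ 6/7 + 694.981ms (6/7)
3. 1389.961ms @ 12/7 + 694.981ms (6/7)
4. 2084.942ms @ 18/7 + 694.981ms (6/7)
5. 2779.923ms @ 24/7 + 694.981ms (6/7)
6. 3474.903ms @ 30/7 + 694.981ms (6/7)
7. 4169.884ms @ 36/7 + 1911.197ms (33/14)
8. 6081.081ms @ 15/2 + 1216.216ms (3/2)
9. 7297.297ms @ 9 + 2432.432ms (3)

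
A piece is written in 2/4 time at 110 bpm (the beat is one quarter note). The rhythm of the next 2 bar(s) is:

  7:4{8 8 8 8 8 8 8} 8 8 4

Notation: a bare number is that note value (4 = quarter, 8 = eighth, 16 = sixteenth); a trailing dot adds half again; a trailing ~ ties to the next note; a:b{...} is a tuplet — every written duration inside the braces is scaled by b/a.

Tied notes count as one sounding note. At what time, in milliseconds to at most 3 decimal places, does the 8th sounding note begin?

1. 0.0ms @ 0 + 155.844ms (2/7)
2. 155.844ms @ 2/7 + 155.844ms (2/7)
3. 311.688ms @ 4/7 + 155.844ms (2/7)
4. 467.532ms @ 6/7 + 155.844ms (2/7)
5. 623.377ms @ 8/7 + 155.844ms (2/7)
6. 779.221ms @ 10/7 + 155.844ms (2/7)
7. 935.065ms @ 12/7 + 155.844ms (2/7)
8. 1090.909ms @ 2 + 272.727ms (1/2)
9. 1363.636ms @ 5/2 + 272.727ms (1/2)
10. 1636.364ms @ 3 + 545.455ms (1)

note 8 onset = 2b = 1090.909ms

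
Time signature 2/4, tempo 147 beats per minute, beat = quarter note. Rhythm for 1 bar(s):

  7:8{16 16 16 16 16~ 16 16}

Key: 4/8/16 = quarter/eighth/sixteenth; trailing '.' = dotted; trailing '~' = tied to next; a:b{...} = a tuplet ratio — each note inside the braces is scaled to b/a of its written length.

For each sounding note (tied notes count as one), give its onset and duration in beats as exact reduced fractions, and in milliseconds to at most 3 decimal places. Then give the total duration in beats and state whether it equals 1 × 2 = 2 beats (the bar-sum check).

1) 0.0ms=0b +116.618ms=2/7b
2) 116.618ms=2/7b +116.618ms=2/7b
3) 233.236ms=4/7b +116.618ms=2/7b
4) 349.854ms=6/7b +116.618ms=2/7b
5) 466.472ms=8/7b +233.236ms=4/7b
6) 699.708ms=12/7b +116.618ms=2/7b
Σ=2b of 2 (147bpm 2/4) — PASS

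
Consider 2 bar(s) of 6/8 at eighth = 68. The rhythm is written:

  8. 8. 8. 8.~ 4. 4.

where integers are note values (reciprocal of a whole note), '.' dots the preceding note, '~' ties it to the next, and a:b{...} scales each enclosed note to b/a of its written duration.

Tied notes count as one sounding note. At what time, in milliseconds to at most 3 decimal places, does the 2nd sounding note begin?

note 2 onset = 3/2b = 1323.529ms

1. 0.0ms @ 0 + 1323.529ms (3/2)
2. 1323.529ms @ 3/2 + 1323.529ms (3/2)
3. 2647.059ms @ 3 + 1323.529ms (3/2)
4. 3970.588ms @ 9/2 + 3970.588ms (9/2)
5. 7941.176ms @ 9 + 2647.059ms (3)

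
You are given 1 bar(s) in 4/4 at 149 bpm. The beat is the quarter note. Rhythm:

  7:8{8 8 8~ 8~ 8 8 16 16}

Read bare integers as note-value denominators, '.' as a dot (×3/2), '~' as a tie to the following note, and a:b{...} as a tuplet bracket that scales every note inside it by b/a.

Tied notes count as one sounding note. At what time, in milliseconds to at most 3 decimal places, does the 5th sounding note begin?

1. 0.0ms @ 0 + 230.105ms (4/7)
2. 230.105ms @ 4/7 + 230.105ms (4/7)
3. 460.211ms @ 8/7 + 690.316ms (12/7)
4. 1150.527ms @ 20/7 + 230.105ms (4/7)
5. 1380.633ms @ 24/7 + 115.053ms (2/7)
6. 1495.686ms @ 26/7 + 115.053ms (2/7)

note 5 onset = 24/7b = 1380.633ms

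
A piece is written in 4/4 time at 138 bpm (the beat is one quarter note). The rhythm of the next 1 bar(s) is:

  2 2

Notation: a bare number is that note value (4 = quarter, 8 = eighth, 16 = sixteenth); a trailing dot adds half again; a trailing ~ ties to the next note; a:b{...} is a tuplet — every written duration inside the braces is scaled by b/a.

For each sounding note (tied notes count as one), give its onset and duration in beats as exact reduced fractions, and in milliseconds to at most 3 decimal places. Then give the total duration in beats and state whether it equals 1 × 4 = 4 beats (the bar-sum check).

1) 0.0ms=0b +869.565ms=2b
2) 869.565ms=2b +869.565ms=2b
Σ=4b of 4 (138bpm 4/4) — PASS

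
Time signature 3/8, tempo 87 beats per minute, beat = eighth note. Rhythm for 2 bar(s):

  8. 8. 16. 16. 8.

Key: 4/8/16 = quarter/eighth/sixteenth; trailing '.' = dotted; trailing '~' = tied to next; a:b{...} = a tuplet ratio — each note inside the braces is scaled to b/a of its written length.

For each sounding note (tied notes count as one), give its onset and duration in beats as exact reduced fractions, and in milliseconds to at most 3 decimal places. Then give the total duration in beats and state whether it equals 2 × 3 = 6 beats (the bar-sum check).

1) 0.0ms=0b +1034.483ms=3/2b
2) 1034.483ms=3/2b +1034.483ms=3/2b
3) 2068.966ms=3b +517.241ms=3/4b
4) 2586.207ms=15/4b +517.241ms=3/4b
5) 3103.448ms=9/2b +1034.483ms=3/2b
Σ=6b of 6 (87bpm 3/8) — PASS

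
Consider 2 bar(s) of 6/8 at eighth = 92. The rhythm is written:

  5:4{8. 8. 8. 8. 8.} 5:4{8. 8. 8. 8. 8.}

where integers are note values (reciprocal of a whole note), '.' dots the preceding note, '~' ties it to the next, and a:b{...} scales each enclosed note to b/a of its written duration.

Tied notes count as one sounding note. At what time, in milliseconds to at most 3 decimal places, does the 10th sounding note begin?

1. 0.0ms @ 0 + 782.609ms (6/5)
2. 782.609ms @ 6/5 + 782.609ms (6/5)
3. 1565.217ms @ 12/5 + 782.609ms (6/5)
4. 2347.826ms @ 18/5 + 782.609ms (6/5)
5. 3130.435ms @ 24/5 + 782.609ms (6/5)
6. 3913.043ms @ 6 + 782.609ms (6/5)
7. 4695.652ms @ 36/5 + 782.609ms (6/5)
8. 5478.261ms @ 42/5 + 782.609ms (6/5)
9. 6260.87ms @ 48/5 + 782.609ms (6/5)
10. 7043.478ms @ 54/5 + 782.609ms (6/5)

note 10 onset = 54/5b = 7043.478ms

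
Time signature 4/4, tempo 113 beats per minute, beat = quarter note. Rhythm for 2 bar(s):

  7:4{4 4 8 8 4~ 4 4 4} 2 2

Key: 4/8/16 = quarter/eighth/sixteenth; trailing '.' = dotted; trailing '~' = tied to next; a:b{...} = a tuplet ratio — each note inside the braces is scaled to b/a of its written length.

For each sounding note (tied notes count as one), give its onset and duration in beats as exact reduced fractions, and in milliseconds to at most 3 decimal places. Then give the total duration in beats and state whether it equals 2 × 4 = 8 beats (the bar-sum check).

1) 0.0ms=0b +303.413ms=4/7b
2) 303.413ms=4/7b +303.413ms=4/7b
3) 606.827ms=8/7b +151.707ms=2/7b
4) 758.534ms=10/7b +151.707ms=2/7b
5) 910.24ms=12/7b +606.827ms=8/7b
6) 1517.067ms=20/7b +303.413ms=4/7b
7) 1820.48ms=24/7b +303.413ms=4/7b
8) 2123.894ms=4b +1061.947ms=2b
9) 3185.841ms=6b +1061.947ms=2b
Σ=8b of 8 (113bpm 4/4) — PASS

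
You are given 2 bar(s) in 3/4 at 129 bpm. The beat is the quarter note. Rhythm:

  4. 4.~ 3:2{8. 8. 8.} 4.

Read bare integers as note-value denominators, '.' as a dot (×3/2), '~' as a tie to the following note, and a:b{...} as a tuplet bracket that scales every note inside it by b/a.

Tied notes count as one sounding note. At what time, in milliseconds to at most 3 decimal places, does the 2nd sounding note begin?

note 2 onset = 3/2b = 697.674ms

1. 0.0ms @ 0 + 697.674ms (3/2)
2. 697.674ms @ 3/2 + 930.233ms (2)
3. 1627.907ms @ 7/2 + 232.558ms (1/2)
4. 1860.465ms @ 4 + 232.558ms (1/2)
5. 2093.023ms @ 9/2 + 697.674ms (3/2)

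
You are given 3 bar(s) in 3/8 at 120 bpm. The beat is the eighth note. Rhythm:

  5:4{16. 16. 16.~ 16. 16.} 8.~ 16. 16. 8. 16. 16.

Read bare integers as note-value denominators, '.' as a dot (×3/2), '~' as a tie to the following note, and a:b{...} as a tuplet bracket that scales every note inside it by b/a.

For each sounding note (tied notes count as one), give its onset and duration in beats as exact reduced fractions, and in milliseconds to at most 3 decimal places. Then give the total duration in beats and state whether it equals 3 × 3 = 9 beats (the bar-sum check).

1) 0.0ms=0b +300.0ms=3/5b
2) 300.0ms=3/5b +300.0ms=3/5b
3) 600.0ms=6/5b +600.0ms=6/5b
4) 1200.0ms=12/5b +300.0ms=3/5b
5) 1500.0ms=3b +1125.0ms=9/4b
6) 2625.0ms=21/4b +375.0ms=3/4b
7) 3000.0ms=6b +750.0ms=3/2b
8) 3750.0ms=15/2b +375.0ms=3/4b
9) 4125.0ms=33/4b +375.0ms=3/4b
Σ=9b of 9 (120bpm 3/8) — PASS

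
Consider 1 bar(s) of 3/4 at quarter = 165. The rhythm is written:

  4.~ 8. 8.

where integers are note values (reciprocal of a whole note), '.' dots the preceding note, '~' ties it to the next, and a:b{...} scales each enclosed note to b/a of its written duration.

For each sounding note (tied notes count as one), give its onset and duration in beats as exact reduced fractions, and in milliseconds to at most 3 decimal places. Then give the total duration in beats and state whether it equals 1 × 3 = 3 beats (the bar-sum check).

1) 0.0ms=0b +818.182ms=9/4b
2) 818.182ms=9/4b +272.727ms=3/4b
Σ=3b of 3 (165bpm 3/4) — PASS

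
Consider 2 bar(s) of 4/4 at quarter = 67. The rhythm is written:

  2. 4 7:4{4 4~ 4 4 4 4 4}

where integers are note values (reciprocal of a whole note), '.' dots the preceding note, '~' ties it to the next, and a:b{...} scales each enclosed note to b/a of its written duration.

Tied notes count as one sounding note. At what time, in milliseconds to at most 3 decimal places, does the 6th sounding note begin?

note 6 onset = 44/7b = 5628.998ms

1. 0.0ms @ 0 + 2686.567ms (3)
2. 2686.567ms @ 3 + 895.522ms (1)
3. 3582.09ms @ 4 + 511.727ms (4/7)
4. 4093.817ms @ 32/7 + 1023.454ms (8/7)
5. 5117.271ms @ 40/7 + 511.727ms (4/7)
6. 5628.998ms @ 44/7 + 511.727ms (4/7)
7. 6140.725ms @ 48/7 + 511.727ms (4/7)
8. 6652.452ms @ 52/7 + 511.727ms (4/7)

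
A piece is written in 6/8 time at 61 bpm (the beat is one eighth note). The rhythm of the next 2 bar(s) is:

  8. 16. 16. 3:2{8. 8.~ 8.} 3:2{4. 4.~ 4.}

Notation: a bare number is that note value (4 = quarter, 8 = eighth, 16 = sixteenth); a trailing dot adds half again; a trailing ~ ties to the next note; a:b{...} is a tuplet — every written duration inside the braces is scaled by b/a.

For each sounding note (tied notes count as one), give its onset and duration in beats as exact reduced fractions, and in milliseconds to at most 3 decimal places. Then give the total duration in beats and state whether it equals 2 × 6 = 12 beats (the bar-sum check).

1) 0.0ms=0b +1475.41ms=3/2b
2) 1475.41ms=3/2b +737.705ms=3/4b
3) 2213.115ms=9/4b +737.705ms=3/4b
4) 2950.82ms=3b +983.607ms=1b
5) 3934.426ms=4b +1967.213ms=2b
6) 5901.639ms=6b +1967.213ms=2b
7) 7868.852ms=8b +3934.426ms=4b
Σ=12b of 12 (61bpm 6/8) — PASS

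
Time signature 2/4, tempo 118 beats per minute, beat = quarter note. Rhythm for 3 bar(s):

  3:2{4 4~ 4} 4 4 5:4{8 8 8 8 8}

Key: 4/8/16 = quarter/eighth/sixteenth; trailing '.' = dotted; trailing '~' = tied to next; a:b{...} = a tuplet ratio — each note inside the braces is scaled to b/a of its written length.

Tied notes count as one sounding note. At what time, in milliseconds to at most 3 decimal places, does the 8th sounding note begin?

1. 0.0ms @ 0 + 338.983ms (2/3)
2. 338.983ms @ 2/3 + 677.966ms (4/3)
3. 1016.949ms @ 2 + 508.475ms (1)
4. 1525.424ms @ 3 + 508.475ms (1)
5. 2033.898ms @ 4 + 203.39ms (2/5)
6. 2237.288ms @ 22/5 + 203.39ms (2/5)
7. 2440.678ms @ 24/5 + 203.39ms (2/5)
8. 2644.068ms @ 26/5 + 203.39ms (2/5)
9. 2847.458ms @ 28/5 + 203.39ms (2/5)

note 8 onset = 26/5b = 2644.068ms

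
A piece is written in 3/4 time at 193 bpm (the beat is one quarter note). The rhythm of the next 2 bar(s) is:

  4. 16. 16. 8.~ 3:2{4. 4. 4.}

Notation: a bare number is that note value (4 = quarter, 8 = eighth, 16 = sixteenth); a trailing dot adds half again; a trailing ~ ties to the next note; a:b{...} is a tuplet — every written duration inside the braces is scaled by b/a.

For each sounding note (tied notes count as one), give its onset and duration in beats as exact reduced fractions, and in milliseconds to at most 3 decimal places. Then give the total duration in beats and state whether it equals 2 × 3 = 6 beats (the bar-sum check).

1) 0.0ms=0b +466.321ms=3/2b
2) 466.321ms=3/2b +116.58ms=3/8b
3) 582.902ms=15/8b +116.58ms=3/8b
4) 699.482ms=9/4b +544.041ms=7/4b
5) 1243.523ms=4b +310.881ms=1b
6) 1554.404ms=5b +310.881ms=1b
Σ=6b of 6 (193bpm 3/4) — PASS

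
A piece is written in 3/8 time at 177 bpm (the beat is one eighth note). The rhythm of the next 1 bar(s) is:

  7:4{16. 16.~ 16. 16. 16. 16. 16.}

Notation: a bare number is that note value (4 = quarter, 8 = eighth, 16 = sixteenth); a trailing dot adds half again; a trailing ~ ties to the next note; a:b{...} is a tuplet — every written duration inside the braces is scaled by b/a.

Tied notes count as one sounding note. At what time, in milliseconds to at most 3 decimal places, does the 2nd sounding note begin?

note 2 onset = 3/7b = 145.278ms

1. 0.0ms @ 0 + 145.278ms (3/7)
2. 145.278ms @ 3/7 + 290.557ms (6/7)
3. 435.835ms @ 9/7 + 145.278ms (3/7)
4. 581.114ms @ 12/7 + 145.278ms (3/7)
5. 726.392ms @ 15/7 + 145.278ms (3/7)
6. 871.671ms @ 18/7 + 145.278ms (3/7)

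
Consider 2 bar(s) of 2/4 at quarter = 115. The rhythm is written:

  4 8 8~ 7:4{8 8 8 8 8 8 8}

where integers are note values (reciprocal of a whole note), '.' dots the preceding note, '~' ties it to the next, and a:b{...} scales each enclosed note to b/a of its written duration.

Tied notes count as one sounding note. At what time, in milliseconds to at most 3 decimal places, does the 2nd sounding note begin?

1. 0.0ms @ 0 + 521.739ms (1)
2. 521.739ms @ 1 + 260.87ms (1/2)
3. 782.609ms @ 3/2 + 409.938ms (11/14)
4. 1192.547ms @ 16/7 + 149.068ms (2/7)
5. 1341.615ms @ 18/7 + 149.068ms (2/7)
6. 1490.683ms @ 20/7 + 149.068ms (2/7)
7. 1639.752ms @ 22/7 + 149.068ms (2/7)
8. 1788.82ms @ 24/7 + 149.068ms (2/7)
9. 1937.888ms @ 26/7 + 149.068ms (2/7)

note 2 onset = 1b = 521.739ms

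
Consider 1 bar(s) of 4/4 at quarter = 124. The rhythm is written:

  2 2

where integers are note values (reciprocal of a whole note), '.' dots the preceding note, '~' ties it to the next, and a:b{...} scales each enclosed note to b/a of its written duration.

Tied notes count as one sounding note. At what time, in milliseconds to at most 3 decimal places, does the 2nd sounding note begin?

1. 0.0ms @ 0 + 967.742ms (2)
2. 967.742ms @ 2 + 967.742ms (2)

note 2 onset = 2b = 967.742ms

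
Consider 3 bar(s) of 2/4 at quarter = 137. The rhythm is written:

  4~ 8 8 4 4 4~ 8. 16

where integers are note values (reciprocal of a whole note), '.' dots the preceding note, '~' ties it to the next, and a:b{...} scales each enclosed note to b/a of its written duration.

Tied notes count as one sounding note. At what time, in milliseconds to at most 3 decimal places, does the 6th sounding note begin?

1. 0.0ms @ 0 + 656.934ms (3/2)
2. 656.934ms @ 3/2 + 218.978ms (1/2)
3. 875.912ms @ 2 + 437.956ms (1)
4. 1313.869ms @ 3 + 437.956ms (1)
5. 1751.825ms @ 4 + 766.423ms (7/4)
6. 2518.248ms @ 23/4 + 109.489ms (1/4)

note 6 onset = 23/4b = 2518.248ms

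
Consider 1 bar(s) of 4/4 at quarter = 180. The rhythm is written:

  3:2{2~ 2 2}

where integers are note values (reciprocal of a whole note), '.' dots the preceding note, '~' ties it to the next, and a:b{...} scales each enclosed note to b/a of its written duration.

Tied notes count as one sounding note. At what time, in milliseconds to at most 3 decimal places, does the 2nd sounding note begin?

note 2 onset = 8/3b = 888.889ms

1. 0.0ms @ 0 + 888.889ms (8/3)
2. 888.889ms @ 8/3 + 444.444ms (4/3)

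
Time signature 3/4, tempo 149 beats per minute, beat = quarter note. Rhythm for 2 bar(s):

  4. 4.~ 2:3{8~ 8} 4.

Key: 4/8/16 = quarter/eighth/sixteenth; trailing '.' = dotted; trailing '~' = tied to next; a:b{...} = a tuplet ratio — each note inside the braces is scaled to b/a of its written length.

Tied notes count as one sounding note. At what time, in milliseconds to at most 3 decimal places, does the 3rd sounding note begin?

1. 0.0ms @ 0 + 604.027ms (3/2)
2. 604.027ms @ 3/2 + 1208.054ms (3)
3. 1812.081ms @ 9/2 + 604.027ms (3/2)

note 3 onset = 9/2b = 1812.081ms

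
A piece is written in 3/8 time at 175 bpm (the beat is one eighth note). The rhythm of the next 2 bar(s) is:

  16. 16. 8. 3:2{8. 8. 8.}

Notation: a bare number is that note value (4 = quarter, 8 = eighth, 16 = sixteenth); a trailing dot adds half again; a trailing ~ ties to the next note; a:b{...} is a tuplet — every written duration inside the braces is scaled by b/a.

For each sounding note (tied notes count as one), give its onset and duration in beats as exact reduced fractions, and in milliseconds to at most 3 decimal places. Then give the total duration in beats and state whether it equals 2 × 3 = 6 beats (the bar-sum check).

1) 0.0ms=0b +257.143ms=3/4b
2) 257.143ms=3/4b +257.143ms=3/4b
3) 514.286ms=3/2b +514.286ms=3/2b
4) 1028.571ms=3b +342.857ms=1b
5) 1371.429ms=4b +342.857ms=1b
6) 1714.286ms=5b +342.857ms=1b
Σ=6b of 6 (175bpm 3/8) — PASS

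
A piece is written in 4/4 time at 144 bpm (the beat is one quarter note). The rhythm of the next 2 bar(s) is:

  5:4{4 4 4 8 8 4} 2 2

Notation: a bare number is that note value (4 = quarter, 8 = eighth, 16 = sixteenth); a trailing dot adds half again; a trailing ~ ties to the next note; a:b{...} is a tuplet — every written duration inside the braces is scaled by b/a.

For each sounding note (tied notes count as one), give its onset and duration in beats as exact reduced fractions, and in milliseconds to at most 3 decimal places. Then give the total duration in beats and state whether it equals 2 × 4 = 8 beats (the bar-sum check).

1) 0.0ms=0b +333.333ms=4/5b
2) 333.333ms=4/5b +333.333ms=4/5b
3) 666.667ms=8/5b +333.333ms=4/5b
4) 1000.0ms=12/5b +166.667ms=2/5b
5) 1166.667ms=14/5b +166.667ms=2/5b
6) 1333.333ms=16/5b +333.333ms=4/5b
7) 1666.667ms=4b +833.333ms=2b
8) 2500.0ms=6b +833.333ms=2b
Σ=8b of 8 (144bpm 4/4) — PASS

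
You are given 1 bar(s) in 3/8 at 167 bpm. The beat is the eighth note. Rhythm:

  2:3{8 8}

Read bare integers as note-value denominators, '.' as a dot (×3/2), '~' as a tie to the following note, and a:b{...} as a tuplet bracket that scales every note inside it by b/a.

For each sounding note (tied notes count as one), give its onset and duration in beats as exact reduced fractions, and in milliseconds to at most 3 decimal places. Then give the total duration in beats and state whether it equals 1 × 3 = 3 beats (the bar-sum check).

1) 0.0ms=0b +538.922ms=3/2b
2) 538.922ms=3/2b +538.922ms=3/2b
Σ=3b of 3 (167bpm 3/8) — PASS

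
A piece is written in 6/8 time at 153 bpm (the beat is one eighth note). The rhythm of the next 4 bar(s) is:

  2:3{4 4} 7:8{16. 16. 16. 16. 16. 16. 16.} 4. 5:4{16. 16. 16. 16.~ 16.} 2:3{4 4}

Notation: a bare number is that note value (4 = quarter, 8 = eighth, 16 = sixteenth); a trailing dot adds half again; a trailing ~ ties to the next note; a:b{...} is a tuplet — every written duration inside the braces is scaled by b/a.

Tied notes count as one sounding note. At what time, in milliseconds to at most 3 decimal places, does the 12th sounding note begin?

1. 0.0ms @ 0 + 1176.471ms (3)
2. 1176.471ms @ 3 + 1176.471ms (3)
3. 2352.941ms @ 6 + 336.134ms (6/7)
4. 2689.076ms @ 48/7 + 336.134ms (6/7)
5. 3025.21ms @ 54/7 + 336.134ms (6/7)
6. 3361.345ms @ 60/7 + 336.134ms (6/7)
7. 3697.479ms @ 66/7 + 336.134ms (6/7)
8. 4033.613ms @ 72/7 + 336.134ms (6/7)
9. 4369.748ms @ 78/7 + 336.134ms (6/7)
10. 4705.882ms @ 12 + 1176.471ms (3)
11. 5882.353ms @ 15 + 235.294ms (3/5)
12. 6117.647ms @ 78/5 + 235.294ms (3/5)
13. 6352.941ms @ 81/5 + 235.294ms (3/5)
14. 6588.235ms @ 84/5 + 470.588ms (6/5)
15. 7058.824ms @ 18 + 1176.471ms (3)
16. 8235.294ms @ 21 + 1176.471ms (3)

note 12 onset = 78/5b = 6117.647ms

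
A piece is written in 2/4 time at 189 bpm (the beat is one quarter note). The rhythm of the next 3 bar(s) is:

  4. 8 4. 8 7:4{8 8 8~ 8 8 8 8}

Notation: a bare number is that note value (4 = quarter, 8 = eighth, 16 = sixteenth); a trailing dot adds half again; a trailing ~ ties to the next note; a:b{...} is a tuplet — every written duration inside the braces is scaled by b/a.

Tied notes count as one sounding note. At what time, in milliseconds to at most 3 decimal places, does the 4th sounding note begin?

1. 0.0ms @ 0 + 476.19ms (3/2)
2. 476.19ms @ 3/2 + 158.73ms (1/2)
3. 634.921ms @ 2 + 476.19ms (3/2)
4. 1111.111ms @ 7/2 + 158.73ms (1/2)
5. 1269.841ms @ 4 + 90.703ms (2/7)
6. 1360.544ms @ 30/7 + 90.703ms (2/7)
7. 1451.247ms @ 32/7 + 181.406ms (4/7)
8. 1632.653ms @ 36/7 + 90.703ms (2/7)
9. 1723.356ms @ 38/7 + 90.703ms (2/7)
10. 1814.059ms @ 40/7 + 90.703ms (2/7)

note 4 onset = 7/2b = 1111.111ms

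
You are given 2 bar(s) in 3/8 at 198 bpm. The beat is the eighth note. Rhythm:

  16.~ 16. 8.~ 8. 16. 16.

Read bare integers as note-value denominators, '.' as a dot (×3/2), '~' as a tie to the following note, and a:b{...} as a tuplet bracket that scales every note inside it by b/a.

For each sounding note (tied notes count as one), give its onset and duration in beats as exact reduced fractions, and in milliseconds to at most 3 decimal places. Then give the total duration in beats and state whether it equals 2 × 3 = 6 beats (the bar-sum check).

1) 0.0ms=0b +454.545ms=3/2b
2) 454.545ms=3/2b +909.091ms=3b
3) 1363.636ms=9/2b +227.273ms=3/4b
4) 1590.909ms=21/4b +227.273ms=3/4b
Σ=6b of 6 (198bpm 3/8) — PASS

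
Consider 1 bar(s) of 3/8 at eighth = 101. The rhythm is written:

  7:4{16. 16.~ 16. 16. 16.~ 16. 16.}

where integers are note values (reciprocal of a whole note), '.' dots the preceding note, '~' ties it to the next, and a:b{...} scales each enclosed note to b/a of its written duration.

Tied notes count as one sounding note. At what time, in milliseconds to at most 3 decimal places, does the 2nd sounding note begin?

1. 0.0ms @ 0 + 254.597ms (3/7)
2. 254.597ms @ 3/7 + 509.194ms (6/7)
3. 763.791ms @ 9/7 + 254.597ms (3/7)
4. 1018.388ms @ 12/7 + 509.194ms (6/7)
5. 1527.581ms @ 18/7 + 254.597ms (3/7)

note 2 onset = 3/7b = 254.597ms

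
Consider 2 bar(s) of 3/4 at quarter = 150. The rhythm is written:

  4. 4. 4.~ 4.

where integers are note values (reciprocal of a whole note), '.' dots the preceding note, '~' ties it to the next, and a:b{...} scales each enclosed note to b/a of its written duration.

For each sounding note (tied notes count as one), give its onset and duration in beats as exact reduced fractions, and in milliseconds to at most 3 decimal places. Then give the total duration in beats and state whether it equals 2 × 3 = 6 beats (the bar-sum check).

1) 0.0ms=0b +600.0ms=3/2b
2) 600.0ms=3/2b +600.0ms=3/2b
3) 1200.0ms=3b +1200.0ms=3b
Σ=6b of 6 (150bpm 3/4) — PASS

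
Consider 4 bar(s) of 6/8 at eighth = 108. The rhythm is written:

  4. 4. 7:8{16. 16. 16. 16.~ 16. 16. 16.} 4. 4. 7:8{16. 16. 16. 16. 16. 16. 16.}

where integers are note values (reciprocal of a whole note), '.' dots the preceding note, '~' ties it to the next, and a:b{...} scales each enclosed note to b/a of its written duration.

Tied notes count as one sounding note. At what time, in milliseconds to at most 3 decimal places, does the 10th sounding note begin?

note 10 onset = 15b = 8333.333ms

1. 0.0ms @ 0 + 1666.667ms (3)
2. 1666.667ms @ 3 + 1666.667ms (3)
3. 3333.333ms @ 6 + 476.19ms (6/7)
4. 3809.524ms @ 48/7 + 476.19ms (6/7)
5. 4285.714ms @ 54/7 + 476.19ms (6/7)
6. 4761.905ms @ 60/7 + 952.381ms (12/7)
7. 5714.286ms @ 72/7 + 476.19ms (6/7)
8. 6190.476ms @ 78/7 + 476.19ms (6/7)
9. 6666.667ms @ 12 + 1666.667ms (3)
10. 8333.333ms @ 15 + 1666.667ms (3)
11. 10000.0ms @ 18 + 476.19ms (6/7)
12. 10476.19ms @ 132/7 + 476.19ms (6/7)
13. 10952.381ms @ 138/7 + 476.19ms (6/7)
14. 11428.571ms @ 144/7 + 476.19ms (6/7)
15. 11904.762ms @ 150/7 + 476.19ms (6/7)
16. 12380.952ms @ 156/7 + 476.19ms (6/7)
17. 12857.143ms @ 162/7 + 476.19ms (6/7)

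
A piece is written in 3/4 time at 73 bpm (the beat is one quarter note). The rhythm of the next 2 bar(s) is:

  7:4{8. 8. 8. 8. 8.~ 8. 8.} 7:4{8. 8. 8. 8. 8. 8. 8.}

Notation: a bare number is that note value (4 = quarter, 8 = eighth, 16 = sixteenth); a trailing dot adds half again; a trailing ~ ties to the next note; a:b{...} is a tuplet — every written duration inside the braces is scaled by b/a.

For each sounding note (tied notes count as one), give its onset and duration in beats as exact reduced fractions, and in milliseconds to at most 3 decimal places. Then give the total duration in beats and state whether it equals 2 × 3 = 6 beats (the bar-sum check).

1) 0.0ms=0b +352.25ms=3/7b
2) 352.25ms=3/7b +352.25ms=3/7b
3) 704.501ms=6/7b +352.25ms=3/7b
4) 1056.751ms=9/7b +352.25ms=3/7b
5) 1409.002ms=12/7b +704.501ms=6/7b
6) 2113.503ms=18/7b +352.25ms=3/7b
7) 2465.753ms=3b +352.25ms=3/7b
8) 2818.004ms=24/7b +352.25ms=3/7b
9) 3170.254ms=27/7b +352.25ms=3/7b
10) 3522.505ms=30/7b +352.25ms=3/7b
11) 3874.755ms=33/7b +352.25ms=3/7b
12) 4227.006ms=36/7b +352.25ms=3/7b
13) 4579.256ms=39/7b +352.25ms=3/7b
Σ=6b of 6 (73bpm 3/4) — PASS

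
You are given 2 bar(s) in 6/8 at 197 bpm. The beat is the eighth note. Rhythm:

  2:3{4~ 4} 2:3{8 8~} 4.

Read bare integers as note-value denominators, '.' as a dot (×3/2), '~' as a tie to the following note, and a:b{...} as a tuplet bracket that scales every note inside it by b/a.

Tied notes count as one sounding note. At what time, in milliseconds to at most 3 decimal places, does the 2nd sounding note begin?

1. 0.0ms @ 0 + 1827.411ms (6)
2. 1827.411ms @ 6 + 456.853ms (3/2)
3. 2284.264ms @ 15/2 + 1370.558ms (9/2)

note 2 onset = 6b = 1827.411ms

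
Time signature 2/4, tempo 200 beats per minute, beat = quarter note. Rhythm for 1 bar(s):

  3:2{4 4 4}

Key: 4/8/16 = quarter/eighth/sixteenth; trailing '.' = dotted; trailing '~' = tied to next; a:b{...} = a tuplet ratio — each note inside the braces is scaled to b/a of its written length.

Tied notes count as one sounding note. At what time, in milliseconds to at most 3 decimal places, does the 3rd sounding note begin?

note 3 onset = 4/3b = 400.0ms

1. 0.0ms @ 0 + 200.0ms (2/3)
2. 200.0ms @ 2/3 + 200.0ms (2/3)
3. 400.0ms @ 4/3 + 200.0ms (2/3)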